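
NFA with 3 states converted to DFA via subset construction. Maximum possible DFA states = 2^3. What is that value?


NFA has 3 states
Subset construction: each DFA state = subset of NFA states
Maximum subsets = 2^3
2^3 = 8

8


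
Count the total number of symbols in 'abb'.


String: 'abb'
Counting characters:
  'a' appears 1 time(s)
  'b' appears 2 time(s)
Total length = 1 + 2 = 3

3


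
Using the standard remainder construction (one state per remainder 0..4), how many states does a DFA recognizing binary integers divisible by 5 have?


Divisibility by 5 is tracked via the remainder mod 5: 0, 1, ..., 4
The construction assigns one state to each remainder
Number of remainders = 5

5


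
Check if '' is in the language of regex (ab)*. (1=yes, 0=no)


Pattern: (ab)*
String: ''
Pattern requires: zero or more repetitions of 'ab'
Pairs: []
All pairs are 'ab'? Yes
Result: 1

1


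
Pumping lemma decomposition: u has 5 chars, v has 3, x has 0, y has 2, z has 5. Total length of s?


|s| = |u| + |v| + |x| + |y| + |z|
= 5 + 3 + 0 + 2 + 5
= 8 + 0 + 7
= 8 + 7
= 15

15


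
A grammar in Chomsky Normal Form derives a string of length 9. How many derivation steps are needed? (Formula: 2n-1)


Chomsky Normal Form derivation:
String length n = 9
Each step either:
  - Splits a nonterminal into two (n-1 such steps)
  - Converts a nonterminal to terminal (n such steps)
Total = (n-1) + n = 2n - 1
= 2(9) - 1
= 18 - 1
= 17

17


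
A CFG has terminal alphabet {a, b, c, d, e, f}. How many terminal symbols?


Terminal symbols: a, b, c, d, e, f
Counting each: a (#1), b (#2), c (#3), d (#4), e (#5), f (#6)
Total = 6

6


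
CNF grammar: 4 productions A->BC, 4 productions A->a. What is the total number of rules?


CNF allows two rule forms:
  A -> BC (binary): 4 rules
  A -> a (terminal): 4 rules
Total = 4 + 4 = 8

8


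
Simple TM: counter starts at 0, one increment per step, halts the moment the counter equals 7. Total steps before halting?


Counter starts at 0. Counting sequence:
  Step 1: counter = 1
  Step 2: counter = 2
  Step 3: counter = 3
  Step 4: counter = 4
  Step 5: counter = 5
  Step 6: counter = 6
  Step 7: counter = 7
Counter reached 7 -> halt
Total steps = 7

7


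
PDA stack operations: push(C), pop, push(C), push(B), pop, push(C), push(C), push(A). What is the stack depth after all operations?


Tracing stack operations:
  push(C) -> stack = [C], depth=1
  pop -> removed C, stack = [], depth=0
  push(C) -> stack = [C], depth=1
  push(B) -> stack = [C,B], depth=2
  pop -> removed B, stack = [C], depth=1
  push(C) -> stack = [C,C], depth=2
  push(C) -> stack = [C,C,C], depth=3
  push(A) -> stack = [C,C,C,A], depth=4
Final depth = 4

4


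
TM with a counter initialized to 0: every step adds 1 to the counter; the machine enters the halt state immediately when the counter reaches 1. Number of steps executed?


Counter starts at 0. Counting sequence:
  Step 1: counter = 1
Counter reached 1 -> halt
Total steps = 1

1


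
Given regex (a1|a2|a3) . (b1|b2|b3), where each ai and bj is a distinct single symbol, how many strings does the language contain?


First group: 3 alternatives
Second group: 3 alternatives
Concatenation: each choice from group 1 pairs with each from group 2
Total = 3 x 3 = 9

9


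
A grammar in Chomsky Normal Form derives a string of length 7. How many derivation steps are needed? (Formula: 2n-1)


Chomsky Normal Form derivation:
String length n = 7
Each step either:
  - Splits a nonterminal into two (n-1 such steps)
  - Converts a nonterminal to terminal (n such steps)
Total = (n-1) + n = 2n - 1
= 2(7) - 1
= 14 - 1
= 13

13


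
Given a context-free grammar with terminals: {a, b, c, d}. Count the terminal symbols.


Terminal symbols: a, b, c, d
Counting each: a (#1), b (#2), c (#3), d (#4)
Total = 4

4


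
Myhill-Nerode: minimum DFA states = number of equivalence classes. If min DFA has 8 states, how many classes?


Myhill-Nerode theorem:
Number of equivalence classes = number of states in minimal DFA
Minimal DFA states = 8
Therefore equivalence classes = 8

8


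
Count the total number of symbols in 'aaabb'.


String: 'aaabb'
Counting characters:
  'a' appears 3 time(s)
  'b' appears 2 time(s)
Total length = 3 + 2 = 5

5


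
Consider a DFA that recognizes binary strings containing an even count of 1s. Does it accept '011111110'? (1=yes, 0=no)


DFA has 2 states: q_even (start, accept=yes) and q_odd
Processing string '011111110' character by character:
  Position 0: read '0', 1-count=0 -> q_even (no change)
  Position 1: read '1', 1-count=1 -> q_odd
  Position 2: read '1', 1-count=2 -> q_even
  Position 3: read '1', 1-count=3 -> q_odd
  Position 4: read '1', 1-count=4 -> q_even
  Position 5: read '1', 1-count=5 -> q_odd
  Position 6: read '1', 1-count=6 -> q_even
  Position 7: read '1', 1-count=7 -> q_odd
  Position 8: read '0', 1-count=7 -> q_odd (no change)
Final state: q_odd, total 1s = 7 (odd); the DFA requires an even count -> reject

0


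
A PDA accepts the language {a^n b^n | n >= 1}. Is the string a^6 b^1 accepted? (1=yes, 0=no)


Language requires equal numbers of a's and b's
PDA pushes for each 'a', pops for each 'b'
Number of a's = 6
Number of b's = 1
6 != 1 -> Reject

0


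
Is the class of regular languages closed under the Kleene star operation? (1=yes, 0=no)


Regular languages are closed under:
- Union (DFA product construction)
- Intersection (DFA product construction)
- Complement (swap accept/reject states)
- Concatenation (NFA construction)
- Kleene star (NFA construction)
Kleene star is in this list
Therefore: closed

1


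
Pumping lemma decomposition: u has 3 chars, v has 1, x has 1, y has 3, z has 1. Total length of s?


|s| = |u| + |v| + |x| + |y| + |z|
= 3 + 1 + 1 + 3 + 1
= 4 + 1 + 4
= 5 + 4
= 9

9


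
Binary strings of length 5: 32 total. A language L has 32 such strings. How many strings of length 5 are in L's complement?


Alphabet: {0,1}
String length: 5
Total strings of length 5 = 2^5 = 32
Strings in L = 32
Complement = total - |L|
= 32 - 32
= 0

0


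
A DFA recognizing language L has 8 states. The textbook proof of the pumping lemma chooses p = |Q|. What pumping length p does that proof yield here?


Pumping lemma for regular languages (standard proof):
Take p = |Q|, the number of DFA states.
Any string of length >= |Q| passes through |Q|+1 states while reading its first |Q| symbols,
so by pigeonhole some state repeats, giving the loop that can be pumped.
Here |Q| = 8
Therefore the proof uses p = 8

8


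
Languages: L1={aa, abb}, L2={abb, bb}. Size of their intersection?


L1 = {aa, abb}
L2 = {abb, bb}
Checking each string in L1 against L2:
  'aa': in L2? No
  'abb': in L2? Yes
Intersection = {abb}
|L1 ∩ L2| = 1

1


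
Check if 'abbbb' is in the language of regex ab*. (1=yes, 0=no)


Pattern: ab*
String: 'abbbb'
Pattern requires: exactly one 'a' followed by zero or more 'b's
First char is 'a' -> OK
Rest 'bbbb': all b's? Yes
Result: 1

1


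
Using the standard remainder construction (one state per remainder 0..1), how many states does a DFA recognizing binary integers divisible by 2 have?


Divisibility by 2 is tracked via the remainder mod 2: 0, 1, ..., 1
The construction assigns one state to each remainder
Number of remainders = 2

2


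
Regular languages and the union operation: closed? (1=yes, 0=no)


Regular languages are closed under all standard operations:
- Union: Yes (product construction)
- Intersection: Yes (product construction)
- Complement: Yes (swap accept/reject)
- Concatenation: Yes (NFA construction)
Operation: union -> Closed

1


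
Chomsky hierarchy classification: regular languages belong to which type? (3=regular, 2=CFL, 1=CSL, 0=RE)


Chomsky hierarchy levels:
  Type 3: Regular (DFA/NFA/regex)
  Type 2: Context-free (PDA)
  Type 1: Context-sensitive
  Type 0: Recursively enumerable (TM)
'regular' corresponds to Type 3

3


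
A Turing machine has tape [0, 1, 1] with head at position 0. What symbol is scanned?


Tape: [0, 1, 1]
Positions: 0 1 2
Values:    0 1 1
Head at position 0
tape[0] = 0

0


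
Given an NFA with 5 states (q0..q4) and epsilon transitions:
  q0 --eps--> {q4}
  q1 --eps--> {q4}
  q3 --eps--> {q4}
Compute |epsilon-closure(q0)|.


Starting from q0
Initialize closure = {q0}
Follow epsilon from q0 -> add q4
Final closure: {q0, q4}
Size = 2

2


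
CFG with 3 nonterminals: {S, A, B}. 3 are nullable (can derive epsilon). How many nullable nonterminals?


Nonterminals: {S, A, B}
A nonterminal is nullable if it can derive epsilon
Counting nullable nonterminals: 3
Total nullable = 3

3


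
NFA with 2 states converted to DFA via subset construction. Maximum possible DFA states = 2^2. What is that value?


NFA has 2 states
Subset construction: each DFA state = subset of NFA states
Maximum subsets = 2^2
2^2 = 4

4


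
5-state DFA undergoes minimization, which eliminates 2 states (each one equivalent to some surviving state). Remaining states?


Original DFA: 5 states
Redundant states removed: 2
Minimized states = original - removed
= 5 - 2
= 3

3


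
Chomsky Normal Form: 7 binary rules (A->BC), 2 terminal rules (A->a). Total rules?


CNF allows two rule forms:
  A -> BC (binary): 7 rules
  A -> a (terminal): 2 rules
Total = 7 + 2 = 9

9


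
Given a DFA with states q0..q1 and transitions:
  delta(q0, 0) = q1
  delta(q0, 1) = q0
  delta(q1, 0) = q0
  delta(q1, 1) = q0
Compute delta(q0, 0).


Looking up transition function:
delta(q0, 0) in the table
Row: q0, Column: 0
Result: q1

q1


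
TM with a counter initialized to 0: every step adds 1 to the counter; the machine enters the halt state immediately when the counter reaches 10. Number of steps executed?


Counter starts at 0. Counting sequence:
  Step 1: counter = 1
  Step 2: counter = 2
  Step 3: counter = 3
  Step 4: counter = 4
  Step 5: counter = 5
  Step 6: counter = 6
  ...
  Step 10: counter = 10
Counter reached 10 -> halt
Total steps = 10

10


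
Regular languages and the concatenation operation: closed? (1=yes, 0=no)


Regular languages are closed under all standard operations:
- Union: Yes (product construction)
- Intersection: Yes (product construction)
- Complement: Yes (swap accept/reject)
- Concatenation: Yes (NFA construction)
Operation: concatenation -> Closed

1


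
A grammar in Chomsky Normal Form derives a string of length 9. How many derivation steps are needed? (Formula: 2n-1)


Chomsky Normal Form derivation:
String length n = 9
Each step either:
  - Splits a nonterminal into two (n-1 such steps)
  - Converts a nonterminal to terminal (n such steps)
Total = (n-1) + n = 2n - 1
= 2(9) - 1
= 18 - 1
= 17

17


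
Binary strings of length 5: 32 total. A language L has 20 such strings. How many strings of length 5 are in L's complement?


Alphabet: {0,1}
String length: 5
Total strings of length 5 = 2^5 = 32
Strings in L = 20
Complement = total - |L|
= 32 - 20
= 12

12


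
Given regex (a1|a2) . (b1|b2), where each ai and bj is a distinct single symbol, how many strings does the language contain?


First group: 2 alternatives
Second group: 2 alternatives
Concatenation: each choice from group 1 pairs with each from group 2
Total = 2 x 2 = 4

4


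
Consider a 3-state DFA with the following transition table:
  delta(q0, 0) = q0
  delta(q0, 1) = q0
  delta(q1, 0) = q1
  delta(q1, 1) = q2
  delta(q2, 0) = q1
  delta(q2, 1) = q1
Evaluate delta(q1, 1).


Looking up transition function:
delta(q1, 1) in the table
Row: q1, Column: 1
Result: q2

q2


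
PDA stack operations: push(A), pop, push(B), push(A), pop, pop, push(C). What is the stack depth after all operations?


Tracing stack operations:
  push(A) -> stack = [A], depth=1
  pop -> removed A, stack = [], depth=0
  push(B) -> stack = [B], depth=1
  push(A) -> stack = [B,A], depth=2
  pop -> removed A, stack = [B], depth=1
  pop -> removed B, stack = [], depth=0
  push(C) -> stack = [C], depth=1
Final depth = 1

1


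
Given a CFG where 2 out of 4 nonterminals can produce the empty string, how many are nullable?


Nonterminals: {S, A, B, C}
A nonterminal is nullable if it can derive epsilon
Counting nullable nonterminals: 2
Total nullable = 2

2


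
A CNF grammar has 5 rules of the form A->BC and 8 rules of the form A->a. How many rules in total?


CNF allows two rule forms:
  A -> BC (binary): 5 rules
  A -> a (terminal): 8 rules
Total = 5 + 8 = 13

13


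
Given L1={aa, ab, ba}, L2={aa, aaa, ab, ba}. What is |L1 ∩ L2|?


L1 = {aa, ab, ba}
L2 = {aa, aaa, ab, ba}
Checking each string in L1 against L2:
  'aa': in L2? Yes
  'ab': in L2? Yes
  'ba': in L2? Yes
Intersection = {aa, ab, ba}
|L1 ∩ L2| = 3

3


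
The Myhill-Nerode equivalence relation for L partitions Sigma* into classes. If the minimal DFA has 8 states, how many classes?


Myhill-Nerode theorem:
Number of equivalence classes = number of states in minimal DFA
Minimal DFA states = 8
Therefore equivalence classes = 8

8


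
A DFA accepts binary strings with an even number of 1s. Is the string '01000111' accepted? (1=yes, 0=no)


DFA has 2 states: q_even (start, accept=yes) and q_odd
Processing string '01000111' character by character:
  Position 0: read '0', 1-count=0 -> q_even (no change)
  Position 1: read '1', 1-count=1 -> q_odd
  Position 2: read '0', 1-count=1 -> q_odd (no change)
  Position 3: read '0', 1-count=1 -> q_odd (no change)
  Position 4: read '0', 1-count=1 -> q_odd (no change)
  Position 5: read '1', 1-count=2 -> q_even
  Position 6: read '1', 1-count=3 -> q_odd
  Position 7: read '1', 1-count=4 -> q_even
Final state: q_even, total 1s = 4 (even); the DFA requires an even count -> accept

1


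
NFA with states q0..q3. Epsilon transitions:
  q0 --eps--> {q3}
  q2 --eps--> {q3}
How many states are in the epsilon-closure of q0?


Starting from q0
Initialize closure = {q0}
Follow epsilon from q0 -> add q3
Final closure: {q0, q3}
Size = 2

2


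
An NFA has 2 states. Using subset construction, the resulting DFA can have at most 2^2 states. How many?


NFA has 2 states
Subset construction: each DFA state = subset of NFA states
Maximum subsets = 2^2
2^2 = 4

4


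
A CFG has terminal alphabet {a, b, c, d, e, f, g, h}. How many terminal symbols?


Terminal symbols: a, b, c, d, e, f, g, h
Counting each: a (#1), b (#2), c (#3), d (#4), e (#5), f (#6), g (#7), h (#8)
Total = 8

8


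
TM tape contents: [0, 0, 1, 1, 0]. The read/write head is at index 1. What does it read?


Tape: [0, 0, 1, 1, 0]
Positions: 0 1 2 3 4
Values:    0 0 1 1 0
Head at position 1
tape[1] = 0

0


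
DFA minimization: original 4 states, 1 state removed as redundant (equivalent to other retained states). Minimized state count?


Original DFA: 4 states
Redundant states removed: 1
Minimized states = original - removed
= 4 - 1
= 3

3


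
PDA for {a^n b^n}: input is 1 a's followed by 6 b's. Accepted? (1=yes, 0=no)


Language requires equal numbers of a's and b's
PDA pushes for each 'a', pops for each 'b'
Number of a's = 1
Number of b's = 6
1 != 6 -> Reject

0


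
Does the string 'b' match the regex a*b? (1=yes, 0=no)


Pattern: a*b
String: 'b'
Pattern requires: zero or more 'a's followed by exactly one 'b'
Found 0 leading 'a's
Remaining: 'b'
Remaining is exactly 'b' -> match
Result: 1

1


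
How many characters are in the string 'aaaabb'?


String: 'aaaabb'
Counting characters:
  'a' appears 4 time(s)
  'b' appears 2 time(s)
Total length = 4 + 2 = 6

6


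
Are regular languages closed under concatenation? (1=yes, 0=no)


Regular languages are closed under:
- Union (DFA product construction)
- Intersection (DFA product construction)
- Complement (swap accept/reject states)
- Concatenation (NFA construction)
- Kleene star (NFA construction)
concatenation is in this list
Therefore: closed

1


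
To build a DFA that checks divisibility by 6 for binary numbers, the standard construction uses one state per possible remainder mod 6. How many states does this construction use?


Divisibility by 6 is tracked via the remainder mod 6: 0, 1, ..., 5
The construction assigns one state to each remainder
Number of remainders = 6

6


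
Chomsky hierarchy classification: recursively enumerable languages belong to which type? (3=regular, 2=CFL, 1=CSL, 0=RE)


Chomsky hierarchy levels:
  Type 3: Regular (DFA/NFA/regex)
  Type 2: Context-free (PDA)
  Type 1: Context-sensitive
  Type 0: Recursively enumerable (TM)
'recursively enumerable' corresponds to Type 0

0


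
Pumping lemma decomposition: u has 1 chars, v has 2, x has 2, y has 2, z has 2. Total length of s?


|s| = |u| + |v| + |x| + |y| + |z|
= 1 + 2 + 2 + 2 + 2
= 3 + 2 + 4
= 5 + 4
= 9

9


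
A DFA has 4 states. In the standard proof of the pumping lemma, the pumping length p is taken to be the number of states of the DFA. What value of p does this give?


Pumping lemma for regular languages (standard proof):
Take p = |Q|, the number of DFA states.
Any string of length >= |Q| passes through |Q|+1 states while reading its first |Q| symbols,
so by pigeonhole some state repeats, giving the loop that can be pumped.
Here |Q| = 4
Therefore the proof uses p = 4

4


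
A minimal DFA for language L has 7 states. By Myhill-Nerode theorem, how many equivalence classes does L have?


Myhill-Nerode theorem:
Number of equivalence classes = number of states in minimal DFA
Minimal DFA states = 7
Therefore equivalence classes = 7

7


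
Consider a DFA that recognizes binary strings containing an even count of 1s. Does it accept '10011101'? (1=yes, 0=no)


DFA has 2 states: q_even (start, accept=yes) and q_odd
Processing string '10011101' character by character:
  Position 0: read '1', 1-count=1 -> q_odd
  Position 1: read '0', 1-count=1 -> q_odd (no change)
  Position 2: read '0', 1-count=1 -> q_odd (no change)
  Position 3: read '1', 1-count=2 -> q_even
  Position 4: read '1', 1-count=3 -> q_odd
  Position 5: read '1', 1-count=4 -> q_even
  Position 6: read '0', 1-count=4 -> q_even (no change)
  Position 7: read '1', 1-count=5 -> q_odd
Final state: q_odd, total 1s = 5 (odd); the DFA requires an even count -> reject

0


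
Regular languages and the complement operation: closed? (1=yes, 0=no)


Regular languages are closed under all standard operations:
- Union: Yes (product construction)
- Intersection: Yes (product construction)
- Complement: Yes (swap accept/reject)
- Concatenation: Yes (NFA construction)
Operation: complement -> Closed

1


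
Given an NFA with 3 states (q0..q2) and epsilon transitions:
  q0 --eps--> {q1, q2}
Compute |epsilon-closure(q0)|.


Starting from q0
Initialize closure = {q0}
Follow epsilon from q0 -> add q1
Follow epsilon from q0 -> add q2
Final closure: {q0, q1, q2}
Size = 3

3


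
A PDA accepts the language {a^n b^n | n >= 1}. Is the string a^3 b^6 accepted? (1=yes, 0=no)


Language requires equal numbers of a's and b's
PDA pushes for each 'a', pops for each 'b'
Number of a's = 3
Number of b's = 6
3 != 6 -> Reject

0


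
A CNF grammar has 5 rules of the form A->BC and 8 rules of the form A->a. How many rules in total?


CNF allows two rule forms:
  A -> BC (binary): 5 rules
  A -> a (terminal): 8 rules
Total = 5 + 8 = 13

13


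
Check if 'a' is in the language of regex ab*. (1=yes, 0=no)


Pattern: ab*
String: 'a'
Pattern requires: exactly one 'a' followed by zero or more 'b's
First char is 'a' -> OK
Rest '': all b's? Yes
Result: 1

1


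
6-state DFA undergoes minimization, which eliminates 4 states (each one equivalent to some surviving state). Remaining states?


Original DFA: 6 states
Redundant states removed: 4
Minimized states = original - removed
= 6 - 4
= 2

2


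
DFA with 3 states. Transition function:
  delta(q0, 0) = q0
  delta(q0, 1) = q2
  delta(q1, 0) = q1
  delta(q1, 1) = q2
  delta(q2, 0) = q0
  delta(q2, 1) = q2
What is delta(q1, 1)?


Looking up transition function:
delta(q1, 1) in the table
Row: q1, Column: 1
Result: q2

q2


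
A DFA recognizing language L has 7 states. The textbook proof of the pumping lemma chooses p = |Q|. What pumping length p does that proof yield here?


Pumping lemma for regular languages (standard proof):
Take p = |Q|, the number of DFA states.
Any string of length >= |Q| passes through |Q|+1 states while reading its first |Q| symbols,
so by pigeonhole some state repeats, giving the loop that can be pumped.
Here |Q| = 7
Therefore the proof uses p = 7

7


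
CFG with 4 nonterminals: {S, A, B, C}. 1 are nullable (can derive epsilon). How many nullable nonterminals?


Nonterminals: {S, A, B, C}
A nonterminal is nullable if it can derive epsilon
Counting nullable nonterminals: 1
Total nullable = 1

1


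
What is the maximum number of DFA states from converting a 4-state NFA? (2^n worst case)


NFA has 4 states
Subset construction: each DFA state = subset of NFA states
Maximum subsets = 2^4
2^4 = 16

16


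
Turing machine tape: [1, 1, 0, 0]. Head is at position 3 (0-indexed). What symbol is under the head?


Tape: [1, 1, 0, 0]
Positions: 0 1 2 3
Values:    1 1 0 0
Head at position 3
tape[3] = 0

0


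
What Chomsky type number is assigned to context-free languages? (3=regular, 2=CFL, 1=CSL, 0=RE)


Chomsky hierarchy levels:
  Type 3: Regular (DFA/NFA/regex)
  Type 2: Context-free (PDA)
  Type 1: Context-sensitive
  Type 0: Recursively enumerable (TM)
'context-free' corresponds to Type 2

2


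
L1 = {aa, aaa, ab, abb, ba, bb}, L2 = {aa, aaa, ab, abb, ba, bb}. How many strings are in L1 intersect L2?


L1 = {aa, aaa, ab, abb, ba, bb}
L2 = {aa, aaa, ab, abb, ba, bb}
Checking each string in L1 against L2:
  'aa': in L2? Yes
  'aaa': in L2? Yes
  'ab': in L2? Yes
  'abb': in L2? Yes
  'ba': in L2? Yes
  'bb': in L2? Yes
Intersection = {aa, aaa, ab, abb, ba, bb}
|L1 ∩ L2| = 6

6


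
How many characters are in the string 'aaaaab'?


String: 'aaaaab'
Counting characters:
  'a' appears 5 time(s)
  'b' appears 1 time(s)
Total length = 5 + 1 = 6

6


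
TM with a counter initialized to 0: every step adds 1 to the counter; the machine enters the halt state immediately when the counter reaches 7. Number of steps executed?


Counter starts at 0. Counting sequence:
  Step 1: counter = 1
  Step 2: counter = 2
  Step 3: counter = 3
  Step 4: counter = 4
  Step 5: counter = 5
  Step 6: counter = 6
  Step 7: counter = 7
Counter reached 7 -> halt
Total steps = 7

7


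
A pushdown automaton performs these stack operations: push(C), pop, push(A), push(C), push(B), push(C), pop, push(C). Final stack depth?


Tracing stack operations:
  push(C) -> stack = [C], depth=1
  pop -> removed C, stack = [], depth=0
  push(A) -> stack = [A], depth=1
  push(C) -> stack = [A,C], depth=2
  push(B) -> stack = [A,C,B], depth=3
  push(C) -> stack = [A,C,B,C], depth=4
  pop -> removed C, stack = [A,C,B], depth=3
  push(C) -> stack = [A,C,B,C], depth=4
Final depth = 4

4


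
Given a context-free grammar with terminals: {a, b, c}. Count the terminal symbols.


Terminal symbols: a, b, c
Counting each: a (#1), b (#2), c (#3)
Total = 3

3


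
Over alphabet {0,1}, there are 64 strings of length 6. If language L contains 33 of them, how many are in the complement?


Alphabet: {0,1}
String length: 6
Total strings of length 6 = 2^6 = 64
Strings in L = 33
Complement = total - |L|
= 64 - 33
= 31

31


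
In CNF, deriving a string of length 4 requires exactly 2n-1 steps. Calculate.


Chomsky Normal Form derivation:
String length n = 4
Each step either:
  - Splits a nonterminal into two (n-1 such steps)
  - Converts a nonterminal to terminal (n such steps)
Total = (n-1) + n = 2n - 1
= 2(4) - 1
= 8 - 1
= 7

7


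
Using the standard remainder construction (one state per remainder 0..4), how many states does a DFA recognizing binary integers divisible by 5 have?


Divisibility by 5 is tracked via the remainder mod 5: 0, 1, ..., 4
The construction assigns one state to each remainder
Number of remainders = 5

5


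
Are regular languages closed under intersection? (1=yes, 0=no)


Regular languages are closed under:
- Union (DFA product construction)
- Intersection (DFA product construction)
- Complement (swap accept/reject states)
- Concatenation (NFA construction)
- Kleene star (NFA construction)
intersection is in this list
Therefore: closed

1


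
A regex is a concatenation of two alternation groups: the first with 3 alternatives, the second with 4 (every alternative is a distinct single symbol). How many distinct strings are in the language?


First group: 3 alternatives
Second group: 4 alternatives
Concatenation: each choice from group 1 pairs with each from group 2
Total = 3 x 4 = 12

12


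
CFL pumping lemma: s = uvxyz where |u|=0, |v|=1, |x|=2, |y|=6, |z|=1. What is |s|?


|s| = |u| + |v| + |x| + |y| + |z|
= 0 + 1 + 2 + 6 + 1
= 1 + 2 + 7
= 3 + 7
= 10

10


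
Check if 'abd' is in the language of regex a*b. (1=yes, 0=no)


Pattern: a*b
String: 'abd'
Pattern requires: zero or more 'a's followed by exactly one 'b'
Found 1 leading 'a's
Remaining: 'bd'
Remaining is not 'b' -> no match
Result: 0

0


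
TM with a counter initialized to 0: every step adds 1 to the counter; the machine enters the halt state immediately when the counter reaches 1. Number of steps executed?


Counter starts at 0. Counting sequence:
  Step 1: counter = 1
Counter reached 1 -> halt
Total steps = 1

1


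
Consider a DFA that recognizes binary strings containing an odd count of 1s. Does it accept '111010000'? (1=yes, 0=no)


DFA has 2 states: q_even (start, accept=no) and q_odd
Processing string '111010000' character by character:
  Position 0: read '1', 1-count=1 -> q_odd
  Position 1: read '1', 1-count=2 -> q_even
  Position 2: read '1', 1-count=3 -> q_odd
  Position 3: read '0', 1-count=3 -> q_odd (no change)
  Position 4: read '1', 1-count=4 -> q_even
  Position 5: read '0', 1-count=4 -> q_even (no change)
  Position 6: read '0', 1-count=4 -> q_even (no change)
  Position 7: read '0', 1-count=4 -> q_even (no change)
  Position 8: read '0', 1-count=4 -> q_even (no change)
Final state: q_even, total 1s = 4 (even); the DFA requires an odd count -> reject

0


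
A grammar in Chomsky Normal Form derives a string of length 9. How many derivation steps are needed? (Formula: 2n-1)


Chomsky Normal Form derivation:
String length n = 9
Each step either:
  - Splits a nonterminal into two (n-1 such steps)
  - Converts a nonterminal to terminal (n such steps)
Total = (n-1) + n = 2n - 1
= 2(9) - 1
= 18 - 1
= 17

17


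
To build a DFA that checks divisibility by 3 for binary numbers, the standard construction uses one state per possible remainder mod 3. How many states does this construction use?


Divisibility by 3 is tracked via the remainder mod 3: 0, 1, ..., 2
The construction assigns one state to each remainder
Number of remainders = 3

3


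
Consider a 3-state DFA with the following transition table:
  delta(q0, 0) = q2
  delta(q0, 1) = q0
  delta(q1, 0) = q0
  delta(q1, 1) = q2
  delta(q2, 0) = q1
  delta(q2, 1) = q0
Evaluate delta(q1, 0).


Looking up transition function:
delta(q1, 0) in the table
Row: q1, Column: 0
Result: q0

q0


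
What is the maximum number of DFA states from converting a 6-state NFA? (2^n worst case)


NFA has 6 states
Subset construction: each DFA state = subset of NFA states
Maximum subsets = 2^6
2^6 = 64

64


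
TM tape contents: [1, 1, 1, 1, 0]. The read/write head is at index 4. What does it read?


Tape: [1, 1, 1, 1, 0]
Positions: 0 1 2 3 4
Values:    1 1 1 1 0
Head at position 4
tape[4] = 0

0


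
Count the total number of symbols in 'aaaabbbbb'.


String: 'aaaabbbbb'
Counting characters:
  'a' appears 4 time(s)
  'b' appears 5 time(s)
Total length = 4 + 5 = 9

9


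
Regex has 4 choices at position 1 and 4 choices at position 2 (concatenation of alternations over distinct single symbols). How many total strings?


First group: 4 alternatives
Second group: 4 alternatives
Concatenation: each choice from group 1 pairs with each from group 2
Total = 4 x 4 = 16

16


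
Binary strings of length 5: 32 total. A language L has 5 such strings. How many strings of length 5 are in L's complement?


Alphabet: {0,1}
String length: 5
Total strings of length 5 = 2^5 = 32
Strings in L = 5
Complement = total - |L|
= 32 - 5
= 27

27


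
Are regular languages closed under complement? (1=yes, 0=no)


Regular languages are closed under:
- Union (DFA product construction)
- Intersection (DFA product construction)
- Complement (swap accept/reject states)
- Concatenation (NFA construction)
- Kleene star (NFA construction)
complement is in this list
Therefore: closed

1


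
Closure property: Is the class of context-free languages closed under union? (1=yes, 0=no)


CFL closure properties:
  Closed under: union, concatenation, Kleene star
  NOT closed under: intersection, complement
Operation 'union' is in closed list -> Yes (closed)

1


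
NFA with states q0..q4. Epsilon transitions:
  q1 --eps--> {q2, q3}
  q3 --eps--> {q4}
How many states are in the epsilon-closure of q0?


Starting from q0
Initialize closure = {q0}
q0 has no outgoing epsilon transitions -> nothing to add
Final closure: {q0}
Size = 1

1


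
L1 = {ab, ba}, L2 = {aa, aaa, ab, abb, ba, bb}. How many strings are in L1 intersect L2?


L1 = {ab, ba}
L2 = {aa, aaa, ab, abb, ba, bb}
Checking each string in L1 against L2:
  'ab': in L2? Yes
  'ba': in L2? Yes
Intersection = {ab, ba}
|L1 ∩ L2| = 2

2


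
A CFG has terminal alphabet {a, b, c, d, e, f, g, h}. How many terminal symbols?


Terminal symbols: a, b, c, d, e, f, g, h
Counting each: a (#1), b (#2), c (#3), d (#4), e (#5), f (#6), g (#7), h (#8)
Total = 8

8


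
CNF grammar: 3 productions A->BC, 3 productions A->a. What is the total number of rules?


CNF allows two rule forms:
  A -> BC (binary): 3 rules
  A -> a (terminal): 3 rules
Total = 3 + 3 = 6

6


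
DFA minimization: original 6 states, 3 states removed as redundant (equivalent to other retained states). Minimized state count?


Original DFA: 6 states
Redundant states removed: 3
Minimized states = original - removed
= 6 - 3
= 3

3


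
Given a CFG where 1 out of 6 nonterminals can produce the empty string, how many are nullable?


Nonterminals: {S, A, B, C, D, E}
A nonterminal is nullable if it can derive epsilon
Counting nullable nonterminals: 1
Total nullable = 1

1


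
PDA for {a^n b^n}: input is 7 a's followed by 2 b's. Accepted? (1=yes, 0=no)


Language requires equal numbers of a's and b's
PDA pushes for each 'a', pops for each 'b'
Number of a's = 7
Number of b's = 2
7 != 2 -> Reject

0


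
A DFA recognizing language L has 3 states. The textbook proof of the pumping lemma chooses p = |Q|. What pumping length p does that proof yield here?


Pumping lemma for regular languages (standard proof):
Take p = |Q|, the number of DFA states.
Any string of length >= |Q| passes through |Q|+1 states while reading its first |Q| symbols,
so by pigeonhole some state repeats, giving the loop that can be pumped.
Here |Q| = 3
Therefore the proof uses p = 3

3


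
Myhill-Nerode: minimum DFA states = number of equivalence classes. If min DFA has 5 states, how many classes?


Myhill-Nerode theorem:
Number of equivalence classes = number of states in minimal DFA
Minimal DFA states = 5
Therefore equivalence classes = 5

5


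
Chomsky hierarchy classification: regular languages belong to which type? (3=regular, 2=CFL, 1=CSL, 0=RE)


Chomsky hierarchy levels:
  Type 3: Regular (DFA/NFA/regex)
  Type 2: Context-free (PDA)
  Type 1: Context-sensitive
  Type 0: Recursively enumerable (TM)
'regular' corresponds to Type 3

3


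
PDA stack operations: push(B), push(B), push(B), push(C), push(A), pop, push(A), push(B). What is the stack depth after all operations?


Tracing stack operations:
  push(B) -> stack = [B], depth=1
  push(B) -> stack = [B,B], depth=2
  push(B) -> stack = [B,B,B], depth=3
  push(C) -> stack = [B,B,B,C], depth=4
  push(A) -> stack = [B,B,B,C,A], depth=5
  pop -> removed A, stack = [B,B,B,C], depth=4
  push(A) -> stack = [B,B,B,C,A], depth=5
  push(B) -> stack = [B,B,B,C,A,B], depth=6
Final depth = 6

6


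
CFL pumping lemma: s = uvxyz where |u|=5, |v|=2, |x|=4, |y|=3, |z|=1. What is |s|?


|s| = |u| + |v| + |x| + |y| + |z|
= 5 + 2 + 4 + 3 + 1
= 7 + 4 + 4
= 11 + 4
= 15

15


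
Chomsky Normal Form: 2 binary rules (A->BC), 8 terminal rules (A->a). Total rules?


CNF allows two rule forms:
  A -> BC (binary): 2 rules
  A -> a (terminal): 8 rules
Total = 2 + 8 = 10

10


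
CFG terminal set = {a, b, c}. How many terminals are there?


Terminal symbols: a, b, c
Counting each: a (#1), b (#2), c (#3)
Total = 3

3


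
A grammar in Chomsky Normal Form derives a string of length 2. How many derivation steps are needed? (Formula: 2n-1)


Chomsky Normal Form derivation:
String length n = 2
Each step either:
  - Splits a nonterminal into two (n-1 such steps)
  - Converts a nonterminal to terminal (n such steps)
Total = (n-1) + n = 2n - 1
= 2(2) - 1
= 4 - 1
= 3

3


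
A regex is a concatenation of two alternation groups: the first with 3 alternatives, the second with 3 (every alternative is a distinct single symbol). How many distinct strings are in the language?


First group: 3 alternatives
Second group: 3 alternatives
Concatenation: each choice from group 1 pairs with each from group 2
Total = 3 x 3 = 9

9


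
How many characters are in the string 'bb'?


String: 'bb'
Counting characters:
  'b' appears 2 time(s)
Total length = 0 + 2 = 2

2


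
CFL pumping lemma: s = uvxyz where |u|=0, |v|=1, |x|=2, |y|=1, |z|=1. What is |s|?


|s| = |u| + |v| + |x| + |y| + |z|
= 0 + 1 + 2 + 1 + 1
= 1 + 2 + 2
= 3 + 2
= 5

5


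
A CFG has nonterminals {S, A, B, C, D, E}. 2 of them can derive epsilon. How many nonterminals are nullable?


Nonterminals: {S, A, B, C, D, E}
A nonterminal is nullable if it can derive epsilon
Counting nullable nonterminals: 2
Total nullable = 2

2


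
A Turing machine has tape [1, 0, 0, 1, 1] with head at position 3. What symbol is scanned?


Tape: [1, 0, 0, 1, 1]
Positions: 0 1 2 3 4
Values:    1 0 0 1 1
Head at position 3
tape[3] = 1

1


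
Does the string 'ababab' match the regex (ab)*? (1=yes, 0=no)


Pattern: (ab)*
String: 'ababab'
Pattern requires: zero or more repetitions of 'ab'
Pairs: ['ab', 'ab', 'ab']
All pairs are 'ab'? Yes
Result: 1

1


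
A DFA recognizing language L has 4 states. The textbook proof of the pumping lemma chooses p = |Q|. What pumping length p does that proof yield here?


Pumping lemma for regular languages (standard proof):
Take p = |Q|, the number of DFA states.
Any string of length >= |Q| passes through |Q|+1 states while reading its first |Q| symbols,
so by pigeonhole some state repeats, giving the loop that can be pumped.
Here |Q| = 4
Therefore the proof uses p = 4

4


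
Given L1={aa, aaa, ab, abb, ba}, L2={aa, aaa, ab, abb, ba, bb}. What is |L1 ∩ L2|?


L1 = {aa, aaa, ab, abb, ba}
L2 = {aa, aaa, ab, abb, ba, bb}
Checking each string in L1 against L2:
  'aa': in L2? Yes
  'aaa': in L2? Yes
  'ab': in L2? Yes
  'abb': in L2? Yes
  'ba': in L2? Yes
Intersection = {aa, aaa, ab, abb, ba}
|L1 ∩ L2| = 5

5


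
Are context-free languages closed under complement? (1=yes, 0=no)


CFL closure properties:
  Closed under: union, concatenation, Kleene star
  NOT closed under: intersection, complement
Operation 'complement' is in not-closed list -> No (not closed)

0


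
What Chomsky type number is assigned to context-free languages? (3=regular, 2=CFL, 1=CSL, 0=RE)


Chomsky hierarchy levels:
  Type 3: Regular (DFA/NFA/regex)
  Type 2: Context-free (PDA)
  Type 1: Context-sensitive
  Type 0: Recursively enumerable (TM)
'context-free' corresponds to Type 2

2


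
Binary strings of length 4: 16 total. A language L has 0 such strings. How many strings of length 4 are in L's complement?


Alphabet: {0,1}
String length: 4
Total strings of length 4 = 2^4 = 16
Strings in L = 0
Complement = total - |L|
= 16 - 0
= 16

16


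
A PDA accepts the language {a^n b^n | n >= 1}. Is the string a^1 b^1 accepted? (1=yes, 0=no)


Language requires equal numbers of a's and b's
PDA pushes for each 'a', pops for each 'b'
Number of a's = 1
Number of b's = 1
1 == 1 -> Accept

1


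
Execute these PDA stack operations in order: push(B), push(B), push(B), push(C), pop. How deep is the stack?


Tracing stack operations:
  push(B) -> stack = [B], depth=1
  push(B) -> stack = [B,B], depth=2
  push(B) -> stack = [B,B,B], depth=3
  push(C) -> stack = [B,B,B,C], depth=4
  pop -> removed C, stack = [B,B,B], depth=3
Final depth = 3

3


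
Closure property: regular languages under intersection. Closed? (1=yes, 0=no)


Regular languages are closed under:
- Union (DFA product construction)
- Intersection (DFA product construction)
- Complement (swap accept/reject states)
- Concatenation (NFA construction)
- Kleene star (NFA construction)
intersection is in this list
Therefore: closed

1


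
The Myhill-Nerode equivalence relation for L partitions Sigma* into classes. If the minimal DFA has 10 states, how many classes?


Myhill-Nerode theorem:
Number of equivalence classes = number of states in minimal DFA
Minimal DFA states = 10
Therefore equivalence classes = 10

10


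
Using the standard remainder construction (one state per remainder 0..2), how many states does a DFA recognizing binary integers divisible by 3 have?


Divisibility by 3 is tracked via the remainder mod 3: 0, 1, ..., 2
The construction assigns one state to each remainder
Number of remainders = 3

3


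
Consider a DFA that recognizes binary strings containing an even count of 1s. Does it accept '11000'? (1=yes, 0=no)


DFA has 2 states: q_even (start, accept=yes) and q_odd
Processing string '11000' character by character:
  Position 0: read '1', 1-count=1 -> q_odd
  Position 1: read '1', 1-count=2 -> q_even
  Position 2: read '0', 1-count=2 -> q_even (no change)
  Position 3: read '0', 1-count=2 -> q_even (no change)
  Position 4: read '0', 1-count=2 -> q_even (no change)
Final state: q_even, total 1s = 2 (even); the DFA requires an even count -> accept

1


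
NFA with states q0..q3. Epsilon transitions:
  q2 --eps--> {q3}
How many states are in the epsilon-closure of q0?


Starting from q0
Initialize closure = {q0}
q0 has no outgoing epsilon transitions -> nothing to add
Final closure: {q0}
Size = 1

1


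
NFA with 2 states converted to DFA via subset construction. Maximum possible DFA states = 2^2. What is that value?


NFA has 2 states
Subset construction: each DFA state = subset of NFA states
Maximum subsets = 2^2
2^2 = 4

4


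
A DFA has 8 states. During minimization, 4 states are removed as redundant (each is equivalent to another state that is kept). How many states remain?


Original DFA: 8 states
Redundant states removed: 4
Minimized states = original - removed
= 8 - 4
= 4

4


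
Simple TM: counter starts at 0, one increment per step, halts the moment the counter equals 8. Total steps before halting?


Counter starts at 0. Counting sequence:
  Step 1: counter = 1
  Step 2: counter = 2
  Step 3: counter = 3
  Step 4: counter = 4
  Step 5: counter = 5
  Step 6: counter = 6
  Step 7: counter = 7
  Step 8: counter = 8
Counter reached 8 -> halt
Total steps = 8

8


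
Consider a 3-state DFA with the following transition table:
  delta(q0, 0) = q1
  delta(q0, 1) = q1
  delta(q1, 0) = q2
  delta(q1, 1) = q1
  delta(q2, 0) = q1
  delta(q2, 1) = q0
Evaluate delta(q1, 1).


Looking up transition function:
delta(q1, 1) in the table
Row: q1, Column: 1
Result: q1

q1


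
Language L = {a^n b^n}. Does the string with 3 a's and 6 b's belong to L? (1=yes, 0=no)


Language requires equal numbers of a's and b's
PDA pushes for each 'a', pops for each 'b'
Number of a's = 3
Number of b's = 6
3 != 6 -> Reject

0
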